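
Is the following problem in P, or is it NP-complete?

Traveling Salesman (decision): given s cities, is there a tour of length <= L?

This problem is NP-complete: reduces from Hamiltonian Cycle.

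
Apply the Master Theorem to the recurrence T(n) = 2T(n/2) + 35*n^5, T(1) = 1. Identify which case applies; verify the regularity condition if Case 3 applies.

a=2, b=2, f(n)=35*n^5.
log_2(2) = 1 < 5.
f(n) = Omega(n^(1+epsilon)) for some epsilon > 0, so Case 3 is the candidate.
Regularity: a*f(n/b) = 2*35*(n/2)^5 = (2/32)*35*n^5 <= c*f(n) with c = 2/32 < 1. Satisfied.
Case 3: T(n) = Theta(n^5).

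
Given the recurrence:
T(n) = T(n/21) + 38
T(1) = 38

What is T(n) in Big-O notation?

Each step divides n by 21 and adds 38. After log_21(n) steps, T(n) = O(log n).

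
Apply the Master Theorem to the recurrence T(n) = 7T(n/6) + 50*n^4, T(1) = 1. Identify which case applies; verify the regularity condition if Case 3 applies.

a=7, b=6, f(n)=50*n^4.
log_6(7) = 1.086 < 4.
f(n) = Omega(n^(1.086+epsilon)) for some epsilon > 0, so Case 3 is the candidate.
Regularity: a*f(n/b) = 7*50*(n/6)^4 = (7/1296)*50*n^4 <= c*f(n) with c = 7/1296 < 1. Satisfied.
Case 3: T(n) = Theta(n^4).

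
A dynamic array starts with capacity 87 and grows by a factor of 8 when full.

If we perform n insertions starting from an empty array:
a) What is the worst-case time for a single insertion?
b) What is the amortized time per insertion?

(a) Worst-case single insertion: O(n) -- when the array is full at capacity c, the resize copies all c elements, and c can be Theta(n).
(b) Resizes happen at sizes 87, 696, 5568, ... Total copy cost for n insertions: 87 + 696 + ... = O(n) (geometric series with ratio 1/8). Amortized cost per insertion: O(n)/n = O(1).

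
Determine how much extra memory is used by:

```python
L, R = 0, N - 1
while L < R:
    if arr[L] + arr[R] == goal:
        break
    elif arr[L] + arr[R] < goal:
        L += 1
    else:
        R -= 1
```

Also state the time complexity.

Space complexity: O(1).
Only a constant amount of auxiliary storage is used; nothing grows with n.
Time complexity: O(n).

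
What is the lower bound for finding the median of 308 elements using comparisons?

To find the median of 308 elements, every element must be compared at least once, so the lower bound is Omega(n). The BFPRT algorithm achieves O(n), making this tight.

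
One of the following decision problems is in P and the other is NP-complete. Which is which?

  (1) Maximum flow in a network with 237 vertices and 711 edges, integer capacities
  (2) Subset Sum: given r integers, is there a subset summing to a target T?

(1) is P: Edmonds-Karp / push-relabel run in polynomial time.
(2) is NP-complete: one of Karp's 21 NP-complete problems.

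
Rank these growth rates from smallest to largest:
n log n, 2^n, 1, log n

Ordered by growth rate: 1 < log n < n log n < 2^n.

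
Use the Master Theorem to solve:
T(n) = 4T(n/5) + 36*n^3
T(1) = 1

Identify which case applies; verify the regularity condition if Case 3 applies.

a=4, b=5, f(n)=36*n^3.
log_5(4) = 0.8614 < 3.
f(n) = Omega(n^(0.8614+epsilon)) for some epsilon > 0, so Case 3 is the candidate.
Regularity: a*f(n/b) = 4*36*(n/5)^3 = (4/125)*36*n^3 <= c*f(n) with c = 4/125 < 1. Satisfied.
Case 3: T(n) = Theta(n^3).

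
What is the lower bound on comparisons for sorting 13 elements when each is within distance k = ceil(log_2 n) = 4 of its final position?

Partition the 13 positions into floor(n/k) blocks of k = 4 consecutive positions; any permutation within a block keeps every element within k of its final position, so there are at least (k!)^(n/k) distinguishable inputs. Lower bound: log_2((k!)^(n/k)) = (n/k) * log_2(k!) = Theta(n log k); with k = ceil(log_2 n), this is Omega(n log log n).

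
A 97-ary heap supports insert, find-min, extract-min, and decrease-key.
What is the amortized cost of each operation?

The 97-ary heap has height O(log_97 n). Insert sifts up: O(log_97 n). Find-min reads the root: O(1). Extract-min sifts down comparing 97 children per level: O(97 * log_97 n). Decrease-key sifts up: O(log_97 n).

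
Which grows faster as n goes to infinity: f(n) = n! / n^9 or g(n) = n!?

g(n) = n! grows faster: the ratio n!/(n!/n^9) = n^9 -> infinity.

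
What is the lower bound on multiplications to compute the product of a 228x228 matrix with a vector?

A 228x228 matrix-vector product has 228 inner products of length 228. Output depends on all 228^2 = 51984 matrix entries. At least 51984 multiplications needed.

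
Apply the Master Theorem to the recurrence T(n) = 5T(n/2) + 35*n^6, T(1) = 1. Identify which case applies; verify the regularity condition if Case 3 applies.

a=5, b=2, f(n)=35*n^6.
log_2(5) = 2.322 < 6.
f(n) = Omega(n^(2.322+epsilon)) for some epsilon > 0, so Case 3 is the candidate.
Regularity: a*f(n/b) = 5*35*(n/2)^6 = (5/64)*35*n^6 <= c*f(n) with c = 5/64 < 1. Satisfied.
Case 3: T(n) = Theta(n^6).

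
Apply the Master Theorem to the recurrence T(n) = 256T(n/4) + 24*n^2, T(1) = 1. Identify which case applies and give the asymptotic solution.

a=256, b=4, f(n)=24*n^2.
log_4(256) = 4 > 2.
Since f(n) = O(n^2) is polynomially smaller than n^4, Case 1 applies.
T(n) = Theta(n^4).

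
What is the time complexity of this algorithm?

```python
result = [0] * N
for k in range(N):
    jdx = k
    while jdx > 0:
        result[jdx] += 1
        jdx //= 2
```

Time complexity: O(n log n).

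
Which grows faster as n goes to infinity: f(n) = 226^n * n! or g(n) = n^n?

f(n) = 226^n * n! grows faster: by Stirling n! ~ sqrt(2 pi n)(n/e)^n, so 226^n n! / n^n ~ (226/e)^n sqrt(2 pi n) -> infinity since 226/e > 1.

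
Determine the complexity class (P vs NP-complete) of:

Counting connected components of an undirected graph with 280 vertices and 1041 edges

This problem is in P: BFS/DFS visits each vertex and edge once: O(V+E).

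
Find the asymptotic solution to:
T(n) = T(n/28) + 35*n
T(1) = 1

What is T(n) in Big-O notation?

Geometric series: 35*n*(1 + 1/28 + 1/28^2 + ...) = O(n). T(n) = O(n).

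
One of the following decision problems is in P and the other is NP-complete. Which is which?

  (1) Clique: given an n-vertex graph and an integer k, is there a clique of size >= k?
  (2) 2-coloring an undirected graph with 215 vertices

(1) is NP-complete: complement of Independent Set / Vertex Cover (with k part of the input).
(2) is P: 2-coloring is bipartiteness testing via BFS, O(V+E).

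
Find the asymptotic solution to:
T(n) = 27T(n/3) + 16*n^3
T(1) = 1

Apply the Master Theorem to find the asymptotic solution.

a=27, b=3, f(n)=16*n^3. log_3(27) = 3. Case 2: T(n) = O(n^3 log n).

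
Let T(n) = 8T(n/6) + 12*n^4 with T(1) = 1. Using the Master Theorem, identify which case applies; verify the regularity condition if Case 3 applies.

a=8, b=6, f(n)=12*n^4.
log_6(8) = 1.161 < 4.
f(n) = Omega(n^(1.161+epsilon)) for some epsilon > 0, so Case 3 is the candidate.
Regularity: a*f(n/b) = 8*12*(n/6)^4 = (8/1296)*12*n^4 <= c*f(n) with c = 8/1296 < 1. Satisfied.
Case 3: T(n) = Theta(n^4).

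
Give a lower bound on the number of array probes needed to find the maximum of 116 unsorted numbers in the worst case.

Adversary: any unprobed cell could hold a value larger than everything seen so far. If fewer than 116 cells are probed, the adversary places the max in an unprobed cell. So all 116 cells must be examined; together with 116-1 comparisons this is tight.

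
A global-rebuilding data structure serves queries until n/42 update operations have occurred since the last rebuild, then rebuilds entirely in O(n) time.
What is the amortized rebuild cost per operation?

The O(n) rebuild is triggered by n/42 operations, so each contributes O(n)/(n/42) = O(42) = O(1) to the rebuild cost.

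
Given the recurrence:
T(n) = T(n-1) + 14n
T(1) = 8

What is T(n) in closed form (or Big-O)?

Unrolling: T(n) = 8 + 14*(2 + 3 + ... + n) = 8 + 14*(n(n+1)/2 - 1) = O(n^2).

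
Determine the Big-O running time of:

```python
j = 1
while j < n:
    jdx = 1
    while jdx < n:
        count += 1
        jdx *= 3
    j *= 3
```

Time complexity: O(log^2 n).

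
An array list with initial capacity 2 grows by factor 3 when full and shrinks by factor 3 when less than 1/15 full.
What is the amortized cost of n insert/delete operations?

Using potential function Phi = |3*size - capacity|. Resizing costs are offset by potential release. Amortized O(1) per operation.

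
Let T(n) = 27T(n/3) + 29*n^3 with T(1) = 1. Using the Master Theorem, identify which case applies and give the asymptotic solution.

a=27, b=3, f(n)=29*n^3.
log_3(27) = 3, so n^(log_b(a)) = n^3.
f(n) = Theta(n^3), so Case 2 applies.
T(n) = Theta(n^3 log n).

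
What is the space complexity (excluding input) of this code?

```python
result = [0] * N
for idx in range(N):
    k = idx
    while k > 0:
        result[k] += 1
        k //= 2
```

Space complexity: O(n).
Auxiliary storage grows linearly with the input size n in the worst case.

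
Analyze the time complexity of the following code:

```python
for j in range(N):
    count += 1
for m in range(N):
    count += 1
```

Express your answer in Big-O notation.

Time complexity: O(n).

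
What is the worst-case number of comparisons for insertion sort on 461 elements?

Insertion sort on reverse-sorted input: 1 + 2 + ... + (461-1) = 106030 comparisons.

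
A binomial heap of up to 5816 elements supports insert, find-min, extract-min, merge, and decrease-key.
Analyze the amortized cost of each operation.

A binomial heap with n <= 5816 elements has at most floor(log_2 5816) + 1 = 13 trees. Using potential Phi = number of trees: Insert adds one tree, but cascading merges reduce count -- amortized O(1). Find-min reads the cached minimum pointer: O(1). Extract-min creates O(log n) new trees: O(log n). Merge combines tree lists: O(log n). Decrease-key sifts the element up its tree of height <= log n: O(log n).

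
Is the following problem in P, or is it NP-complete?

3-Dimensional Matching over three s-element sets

This problem is NP-complete: one of Karp's 21 NP-complete problems.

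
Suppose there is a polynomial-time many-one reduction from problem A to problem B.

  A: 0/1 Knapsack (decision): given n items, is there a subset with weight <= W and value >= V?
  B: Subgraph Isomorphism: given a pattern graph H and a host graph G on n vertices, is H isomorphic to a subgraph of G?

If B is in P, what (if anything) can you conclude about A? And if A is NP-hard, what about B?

A poly-time reduction A <=_p B means any A-instance can be transformed to a B-instance in poly time.
If B is in P: compose the reduction with B's poly-time algorithm to solve A in poly time, so A is in P.
If A is NP-hard: every NP problem reduces to A, which reduces to B; composing reductions, every NP problem reduces to B, so B is NP-hard.
(Here in fact A is NP-complete and B is NP-complete.)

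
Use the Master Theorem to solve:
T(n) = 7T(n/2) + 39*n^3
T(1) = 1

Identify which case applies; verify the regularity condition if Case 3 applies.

a=7, b=2, f(n)=39*n^3.
log_2(7) = 2.807 < 3.
f(n) = Omega(n^(2.807+epsilon)) for some epsilon > 0, so Case 3 is the candidate.
Regularity: a*f(n/b) = 7*39*(n/2)^3 = (7/8)*39*n^3 <= c*f(n) with c = 7/8 < 1. Satisfied.
Case 3: T(n) = Theta(n^3).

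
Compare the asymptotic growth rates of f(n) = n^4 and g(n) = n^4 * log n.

g(n) = n^4 * log n grows faster: extra log n factor -> infinity.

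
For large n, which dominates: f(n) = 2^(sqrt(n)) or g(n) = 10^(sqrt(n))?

g(n) = 10^(sqrt(n)) grows faster: ratio is (10/2)^(sqrt(n)) -> infinity since 10/2 > 1.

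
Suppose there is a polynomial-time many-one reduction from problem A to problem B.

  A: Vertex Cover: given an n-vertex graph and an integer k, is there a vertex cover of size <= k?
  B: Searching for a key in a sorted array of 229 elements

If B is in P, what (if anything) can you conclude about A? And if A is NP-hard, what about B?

A poly-time reduction A <=_p B means any A-instance can be transformed to a B-instance in poly time.
If B is in P: compose the reduction with B's poly-time algorithm to solve A in poly time, so A is in P.
If A is NP-hard: every NP problem reduces to A, which reduces to B; composing reductions, every NP problem reduces to B, so B is NP-hard.
(Here in fact A is NP-complete and B is in P, so no such reduction is known -- its existence would imply P = NP; the analysis concerns only what the assumed reduction would or would not let you conclude.)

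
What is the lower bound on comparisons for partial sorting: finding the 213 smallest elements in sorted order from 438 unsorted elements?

Finding 213 smallest of 438 in sorted order: Omega(438) to identify the 213 smallest, plus Omega(213 log 213) to sort them. Total: Omega(n + k log k).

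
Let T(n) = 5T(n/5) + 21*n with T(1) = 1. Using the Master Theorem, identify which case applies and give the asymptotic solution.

a=5, b=5, f(n)=21*n.
log_5(5) = 1, so n^(log_b(a)) = n.
f(n) = Theta(n), so Case 2 applies.
T(n) = Theta(n log n).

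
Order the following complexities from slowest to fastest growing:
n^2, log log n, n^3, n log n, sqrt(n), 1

Ordered by growth rate: 1 < log log n < sqrt(n) < n log n < n^2 < n^3.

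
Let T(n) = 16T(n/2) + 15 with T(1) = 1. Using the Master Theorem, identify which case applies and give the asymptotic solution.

a=16, b=2, f(n)=15.
log_2(16) = 4 > 0.
Since f(n) = O(n^0) is polynomially smaller than n^4, Case 1 applies.
T(n) = Theta(n^4).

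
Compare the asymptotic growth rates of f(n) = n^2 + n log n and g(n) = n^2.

f(n) = n^2 + n log n and g(n) = n^2 are Theta of each other: the lower-order n log n term is o(n^2); both are Theta(n^2).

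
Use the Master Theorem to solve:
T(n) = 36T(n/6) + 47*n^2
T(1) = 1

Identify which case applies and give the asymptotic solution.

a=36, b=6, f(n)=47*n^2.
log_6(36) = 2, so n^(log_b(a)) = n^2.
f(n) = Theta(n^2), so Case 2 applies.
T(n) = Theta(n^2 log n).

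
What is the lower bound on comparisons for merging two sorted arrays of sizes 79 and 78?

Adversary argument: with sizes 79 and 78 (differing by at most 1), interleave the two arrays so that every consecutive pair in the output comes from different inputs. Then each of the 156 adjacent output pairs must be directly compared, or the algorithm cannot determine their relative order. So 156 comparisons are necessary; standard merge achieves this.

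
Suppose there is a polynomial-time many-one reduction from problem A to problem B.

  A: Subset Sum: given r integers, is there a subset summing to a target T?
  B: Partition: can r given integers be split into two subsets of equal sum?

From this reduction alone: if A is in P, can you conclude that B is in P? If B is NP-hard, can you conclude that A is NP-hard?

A poly-time reduction A <=_p B transfers tractability DOWN (B easy => A easy) and hardness UP (A hard => B hard), not the reverse.
From A in P, the reduction alone does NOT give B in P: any problem in P trivially reduces to SAT, yet SAT is not known to be in P.
From B NP-hard, the reduction alone does NOT give A NP-hard: again, easy problems reduce to hard ones.
(Here in fact A is NP-complete and B is NP-complete.)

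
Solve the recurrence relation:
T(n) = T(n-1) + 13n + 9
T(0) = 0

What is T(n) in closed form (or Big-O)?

Dominant term in sum is 13*sum(i, i=1..n) = 13*n*(n+1)/2 = O(n^2).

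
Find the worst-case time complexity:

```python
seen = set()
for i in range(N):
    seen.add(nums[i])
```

Time complexity: O(n).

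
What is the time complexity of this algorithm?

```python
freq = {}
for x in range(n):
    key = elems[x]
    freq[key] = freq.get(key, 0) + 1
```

Time complexity: O(n).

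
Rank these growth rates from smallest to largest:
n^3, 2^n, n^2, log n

Ordered by growth rate: log n < n^2 < n^3 < 2^n.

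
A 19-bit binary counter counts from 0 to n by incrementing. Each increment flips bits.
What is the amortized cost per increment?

Bit i flips every 2^i increments. Total flips over n increments: sum_{i=0}^{19} n/2^i < 2n. Amortized cost: 2n/n = O(1).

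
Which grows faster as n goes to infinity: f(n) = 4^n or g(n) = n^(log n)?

f(n) = 4^n grows faster: take logs: log(n^(log n)) = (log n)^2, log(4^n) = n log 4; n dominates (log n)^2.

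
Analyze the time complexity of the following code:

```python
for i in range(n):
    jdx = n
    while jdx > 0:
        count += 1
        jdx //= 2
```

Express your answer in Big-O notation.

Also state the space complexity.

Time complexity: O(n log n).
Space complexity: O(1).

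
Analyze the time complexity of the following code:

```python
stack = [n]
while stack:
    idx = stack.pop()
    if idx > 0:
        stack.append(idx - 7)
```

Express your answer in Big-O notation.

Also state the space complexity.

Time complexity: O(n).
Space complexity: O(1).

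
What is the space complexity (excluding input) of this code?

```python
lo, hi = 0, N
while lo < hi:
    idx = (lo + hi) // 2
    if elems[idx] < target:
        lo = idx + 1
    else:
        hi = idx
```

Space complexity: O(1).
Only a constant amount of auxiliary storage is used; nothing grows with n.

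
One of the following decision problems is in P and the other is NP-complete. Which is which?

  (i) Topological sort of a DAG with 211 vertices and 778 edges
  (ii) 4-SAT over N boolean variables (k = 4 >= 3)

(i) is P: DFS-based topological sort runs in O(V+E).
(ii) is NP-complete: 3-SAT is NP-complete (Cook-Levin); k-SAT for k>=3 reduces from 3-SAT.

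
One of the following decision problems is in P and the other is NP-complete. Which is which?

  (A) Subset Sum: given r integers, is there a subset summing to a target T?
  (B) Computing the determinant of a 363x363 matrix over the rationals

(A) is NP-complete: one of Karp's 21 NP-complete problems.
(B) is P: Gaussian elimination runs in O(n^3).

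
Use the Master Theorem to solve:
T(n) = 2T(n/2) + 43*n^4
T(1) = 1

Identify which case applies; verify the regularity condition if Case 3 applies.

a=2, b=2, f(n)=43*n^4.
log_2(2) = 1 < 4.
f(n) = Omega(n^(1+epsilon)) for some epsilon > 0, so Case 3 is the candidate.
Regularity: a*f(n/b) = 2*43*(n/2)^4 = (2/16)*43*n^4 <= c*f(n) with c = 2/16 < 1. Satisfied.
Case 3: T(n) = Theta(n^4).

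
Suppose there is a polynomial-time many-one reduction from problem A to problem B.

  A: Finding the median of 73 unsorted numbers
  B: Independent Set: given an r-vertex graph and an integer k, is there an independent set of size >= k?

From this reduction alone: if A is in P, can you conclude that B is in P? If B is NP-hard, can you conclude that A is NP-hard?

A poly-time reduction A <=_p B transfers tractability DOWN (B easy => A easy) and hardness UP (A hard => B hard), not the reverse.
From A in P, the reduction alone does NOT give B in P: any problem in P trivially reduces to SAT, yet SAT is not known to be in P.
From B NP-hard, the reduction alone does NOT give A NP-hard: again, easy problems reduce to hard ones.
(Here in fact A is P and B is NP-complete.)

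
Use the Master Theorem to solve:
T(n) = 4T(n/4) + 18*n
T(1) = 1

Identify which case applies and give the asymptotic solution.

a=4, b=4, f(n)=18*n.
log_4(4) = 1, so n^(log_b(a)) = n.
f(n) = Theta(n), so Case 2 applies.
T(n) = Theta(n log n).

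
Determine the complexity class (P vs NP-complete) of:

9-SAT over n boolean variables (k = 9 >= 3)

This problem is NP-complete: 3-SAT is NP-complete (Cook-Levin); k-SAT for k>=3 reduces from 3-SAT.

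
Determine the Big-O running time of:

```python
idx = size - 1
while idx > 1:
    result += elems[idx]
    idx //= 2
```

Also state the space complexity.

Time complexity: O(log n).
Space complexity: O(1).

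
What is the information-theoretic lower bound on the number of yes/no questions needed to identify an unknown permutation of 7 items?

There are 7! = 5040 permutations. Each yes/no question gives at most 1 bit, so at least ceil(log_2(5040)) = 13 questions are needed.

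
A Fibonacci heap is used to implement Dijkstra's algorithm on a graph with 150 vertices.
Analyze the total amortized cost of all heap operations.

Dijkstra performs 150 insert, 150 extract-min, and at most E decrease-key operations. With Fibonacci heap: insert O(1) amortized, extract-min O(log n) amortized, decrease-key O(1) amortized. Total with n = 150: O(n * 1 + n * log n + E * 1) = O(n log n + E).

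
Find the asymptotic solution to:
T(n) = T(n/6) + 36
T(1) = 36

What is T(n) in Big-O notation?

Each step divides n by 6 and adds 36. After log_6(n) steps, T(n) = O(log n).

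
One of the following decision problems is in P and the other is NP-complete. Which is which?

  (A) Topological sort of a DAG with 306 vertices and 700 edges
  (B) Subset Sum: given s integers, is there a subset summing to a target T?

(A) is P: DFS-based topological sort runs in O(V+E).
(B) is NP-complete: one of Karp's 21 NP-complete problems.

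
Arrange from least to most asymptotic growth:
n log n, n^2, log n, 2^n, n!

Ordered by growth rate: log n < n log n < n^2 < 2^n < n!.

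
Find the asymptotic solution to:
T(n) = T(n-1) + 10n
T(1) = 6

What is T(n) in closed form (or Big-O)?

Unrolling: T(n) = 6 + 10*(2 + 3 + ... + n) = 6 + 10*(n(n+1)/2 - 1) = O(n^2).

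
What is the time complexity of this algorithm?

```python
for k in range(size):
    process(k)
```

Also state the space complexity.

Time complexity: O(n).
Space complexity: O(1).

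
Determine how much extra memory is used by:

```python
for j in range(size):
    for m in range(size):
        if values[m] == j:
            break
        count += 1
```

Space complexity: O(1).
Only a constant amount of auxiliary storage is used; nothing grows with n.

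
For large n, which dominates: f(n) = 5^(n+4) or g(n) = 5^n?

f(n) = 5^(n+4) and g(n) = 5^n are Theta of each other: 5^(n+4) = 5^4 * 5^n = Theta(5^n).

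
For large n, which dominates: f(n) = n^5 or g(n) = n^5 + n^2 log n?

f(n) = n^5 and g(n) = n^5 + n^2 log n are Theta of each other: the lower-order n^2 log n term is o(n^5); both are Theta(n^5).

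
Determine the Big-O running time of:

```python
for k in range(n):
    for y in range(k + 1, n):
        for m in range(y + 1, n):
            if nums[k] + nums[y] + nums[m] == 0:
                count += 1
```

Time complexity: O(n^3).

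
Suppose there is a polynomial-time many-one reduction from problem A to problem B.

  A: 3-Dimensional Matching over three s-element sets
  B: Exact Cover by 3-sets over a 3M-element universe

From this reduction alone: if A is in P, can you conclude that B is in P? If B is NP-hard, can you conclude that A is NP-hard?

A poly-time reduction A <=_p B transfers tractability DOWN (B easy => A easy) and hardness UP (A hard => B hard), not the reverse.
From A in P, the reduction alone does NOT give B in P: any problem in P trivially reduces to SAT, yet SAT is not known to be in P.
From B NP-hard, the reduction alone does NOT give A NP-hard: again, easy problems reduce to hard ones.
(Here in fact A is NP-complete and B is NP-complete.)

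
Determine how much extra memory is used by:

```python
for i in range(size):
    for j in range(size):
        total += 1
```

Space complexity: O(1).
Only a constant amount of auxiliary storage is used; nothing grows with n.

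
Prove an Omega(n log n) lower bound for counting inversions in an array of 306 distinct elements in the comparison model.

Decision-tree argument: at any leaf, the comparisons made (with transitivity) must totally order all 306 elements -- otherwise some pair (i,j) is unordered, and an adversary can present two inputs agreeing on every comparison made but with that pair flipped, changing the inversion count by 1, so the leaf's output is wrong on one of them. Hence the tree has >= 306! leaves and height >= log_2(306!) = Omega(n log n). Modified merge sort achieves O(n log n).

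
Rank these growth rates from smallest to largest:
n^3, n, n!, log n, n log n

Ordered by growth rate: log n < n < n log n < n^3 < n!.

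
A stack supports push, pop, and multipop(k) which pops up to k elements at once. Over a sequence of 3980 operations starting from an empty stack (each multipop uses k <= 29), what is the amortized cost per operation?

Each element is pushed exactly once and popped at most once (whether by pop or as part of a multipop). So the total number of individual pops over the whole sequence is at most the number of pushes, which is at most 3980. Total work <= 2 * 3980, hence O(1) amortized per operation.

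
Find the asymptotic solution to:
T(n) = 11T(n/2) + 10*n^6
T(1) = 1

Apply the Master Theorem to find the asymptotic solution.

a=11, b=2, f(n)=10*n^6. log_2(11) = 3.459 < 6. Case 3: T(n) = O(n^6).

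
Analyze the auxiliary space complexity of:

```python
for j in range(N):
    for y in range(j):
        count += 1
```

Space complexity: O(1).
Only a constant amount of auxiliary storage is used; nothing grows with n.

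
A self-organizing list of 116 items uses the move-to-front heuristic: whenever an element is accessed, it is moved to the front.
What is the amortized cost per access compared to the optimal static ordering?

With potential Phi = number of inversions between the MTF list and the optimal static list (at most C(116,2)), each access has amortized cost at most 2 * (cost under optimal static ordering). This is the move-to-front 2-competitiveness result.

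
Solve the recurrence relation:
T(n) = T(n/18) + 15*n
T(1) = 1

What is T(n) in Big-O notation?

Geometric series: 15*n*(1 + 1/18 + 1/18^2 + ...) = O(n). T(n) = O(n).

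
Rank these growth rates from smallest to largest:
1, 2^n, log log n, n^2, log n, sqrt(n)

Ordered by growth rate: 1 < log log n < log n < sqrt(n) < n^2 < 2^n.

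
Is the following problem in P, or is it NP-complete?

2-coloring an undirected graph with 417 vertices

This problem is in P: 2-coloring is bipartiteness testing via BFS, O(V+E).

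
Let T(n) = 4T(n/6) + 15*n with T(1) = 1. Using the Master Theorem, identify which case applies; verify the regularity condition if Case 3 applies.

a=4, b=6, f(n)=15*n.
log_6(4) = 0.7737 < 1.
f(n) = Omega(n^(0.7737+epsilon)) for some epsilon > 0, so Case 3 is the candidate.
Regularity: a*f(n/b) = 4*15*(n/6)^1 = (4/6)*15*n^1 <= c*f(n) with c = 4/6 < 1. Satisfied.
Case 3: T(n) = Theta(n).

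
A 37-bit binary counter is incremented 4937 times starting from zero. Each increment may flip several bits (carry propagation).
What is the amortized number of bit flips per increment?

Bit i flips on every 2^i-th increment, so over 4937 increments bit i flips floor(4937/2^i) times. Summing over i: total flips < 2 * 4937. Amortized: < 2 = O(1) per increment.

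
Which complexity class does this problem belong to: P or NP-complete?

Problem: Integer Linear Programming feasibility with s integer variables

This problem is NP-complete: ILP feasibility is NP-complete (LP relaxation is in P).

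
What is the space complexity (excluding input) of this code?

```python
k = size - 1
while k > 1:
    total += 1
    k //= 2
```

Space complexity: O(1).
Only a constant amount of auxiliary storage is used; nothing grows with n.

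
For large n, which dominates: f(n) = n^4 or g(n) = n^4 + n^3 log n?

f(n) = n^4 and g(n) = n^4 + n^3 log n are Theta of each other: the lower-order n^3 log n term is o(n^4); both are Theta(n^4).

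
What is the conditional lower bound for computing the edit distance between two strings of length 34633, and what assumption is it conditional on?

Under SETH (the Strong Exponential Time Hypothesis), edit distance on length-34633 strings cannot be computed in O(n^(2-epsilon)) time for any epsilon > 0 (Backurs-Indyk). The reduction is from CNF-SAT via the orthogonal vectors problem.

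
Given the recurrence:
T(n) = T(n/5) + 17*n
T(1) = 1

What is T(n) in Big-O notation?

Geometric series: 17*n*(1 + 1/5 + 1/5^2 + ...) = O(n). T(n) = O(n).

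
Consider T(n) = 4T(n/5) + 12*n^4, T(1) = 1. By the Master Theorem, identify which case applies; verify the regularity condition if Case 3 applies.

a=4, b=5, f(n)=12*n^4.
log_5(4) = 0.8614 < 4.
f(n) = Omega(n^(0.8614+epsilon)) for some epsilon > 0, so Case 3 is the candidate.
Regularity: a*f(n/b) = 4*12*(n/5)^4 = (4/625)*12*n^4 <= c*f(n) with c = 4/625 < 1. Satisfied.
Case 3: T(n) = Theta(n^4).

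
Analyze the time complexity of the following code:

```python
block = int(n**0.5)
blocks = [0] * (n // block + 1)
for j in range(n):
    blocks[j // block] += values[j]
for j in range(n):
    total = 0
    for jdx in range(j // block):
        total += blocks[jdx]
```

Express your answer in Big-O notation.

Time complexity: O(n * sqrt(n)).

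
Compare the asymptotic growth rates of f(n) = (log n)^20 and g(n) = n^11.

g(n) = n^11 grows faster: any positive polynomial dominates any polylog.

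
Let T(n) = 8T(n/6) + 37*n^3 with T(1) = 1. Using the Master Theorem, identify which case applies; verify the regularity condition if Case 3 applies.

a=8, b=6, f(n)=37*n^3.
log_6(8) = 1.161 < 3.
f(n) = Omega(n^(1.161+epsilon)) for some epsilon > 0, so Case 3 is the candidate.
Regularity: a*f(n/b) = 8*37*(n/6)^3 = (8/216)*37*n^3 <= c*f(n) with c = 8/216 < 1. Satisfied.
Case 3: T(n) = Theta(n^3).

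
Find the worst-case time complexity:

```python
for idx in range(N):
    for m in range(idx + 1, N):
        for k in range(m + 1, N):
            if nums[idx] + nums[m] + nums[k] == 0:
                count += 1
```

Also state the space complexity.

Time complexity: O(n^3).
Space complexity: O(1).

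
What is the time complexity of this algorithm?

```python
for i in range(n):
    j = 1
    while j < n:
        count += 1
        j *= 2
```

Time complexity: O(n log n).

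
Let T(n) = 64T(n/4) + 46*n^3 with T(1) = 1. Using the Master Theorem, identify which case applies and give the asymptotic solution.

a=64, b=4, f(n)=46*n^3.
log_4(64) = 3, so n^(log_b(a)) = n^3.
f(n) = Theta(n^3), so Case 2 applies.
T(n) = Theta(n^3 log n).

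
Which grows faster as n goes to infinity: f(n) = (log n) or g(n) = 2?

f(n) = (log n) grows faster: any unbounded function dominates a constant.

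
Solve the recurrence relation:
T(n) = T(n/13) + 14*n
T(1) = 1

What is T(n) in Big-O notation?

Geometric series: 14*n*(1 + 1/13 + 1/13^2 + ...) = O(n). T(n) = O(n).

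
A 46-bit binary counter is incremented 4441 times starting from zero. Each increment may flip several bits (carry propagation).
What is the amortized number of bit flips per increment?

Bit i flips on every 2^i-th increment, so over 4441 increments bit i flips floor(4441/2^i) times. Summing over i: total flips < 2 * 4441. Amortized: < 2 = O(1) per increment.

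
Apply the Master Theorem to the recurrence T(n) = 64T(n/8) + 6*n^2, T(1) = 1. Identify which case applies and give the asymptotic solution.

a=64, b=8, f(n)=6*n^2.
log_8(64) = 2, so n^(log_b(a)) = n^2.
f(n) = Theta(n^2), so Case 2 applies.
T(n) = Theta(n^2 log n).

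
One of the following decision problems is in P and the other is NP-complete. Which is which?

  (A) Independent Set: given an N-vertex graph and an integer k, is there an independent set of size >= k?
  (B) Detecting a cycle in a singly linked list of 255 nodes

(A) is NP-complete: complement of Clique (with k part of the input).
(B) is P: Floyd's tortoise-and-hare runs in O(n) time, O(1) space.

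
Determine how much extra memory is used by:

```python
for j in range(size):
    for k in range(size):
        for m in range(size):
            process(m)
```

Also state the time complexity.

Space complexity: O(1).
Only a constant amount of auxiliary storage is used; nothing grows with n.
Time complexity: O(n^3).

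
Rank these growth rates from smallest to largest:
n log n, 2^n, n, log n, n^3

Ordered by growth rate: log n < n < n log n < n^3 < 2^n.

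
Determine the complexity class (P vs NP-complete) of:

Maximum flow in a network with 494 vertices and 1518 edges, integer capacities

This problem is in P: Edmonds-Karp / push-relabel run in polynomial time.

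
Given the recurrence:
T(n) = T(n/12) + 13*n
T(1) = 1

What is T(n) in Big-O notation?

Geometric series: 13*n*(1 + 1/12 + 1/12^2 + ...) = O(n). T(n) = O(n).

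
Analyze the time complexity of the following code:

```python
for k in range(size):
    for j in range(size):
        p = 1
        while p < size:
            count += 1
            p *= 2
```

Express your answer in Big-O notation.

Time complexity: O(n^2 log n).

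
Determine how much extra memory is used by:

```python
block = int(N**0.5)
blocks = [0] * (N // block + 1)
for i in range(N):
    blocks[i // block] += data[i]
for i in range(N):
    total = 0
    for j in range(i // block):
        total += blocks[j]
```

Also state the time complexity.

Space complexity: O(sqrt(n)).
Storage scales with sqrt(n).
Time complexity: O(n * sqrt(n)).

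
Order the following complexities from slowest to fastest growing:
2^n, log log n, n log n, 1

Ordered by growth rate: 1 < log log n < n log n < 2^n.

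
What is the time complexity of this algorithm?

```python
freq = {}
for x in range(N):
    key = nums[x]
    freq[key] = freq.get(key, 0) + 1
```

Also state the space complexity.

Time complexity: O(n).
Space complexity: O(n).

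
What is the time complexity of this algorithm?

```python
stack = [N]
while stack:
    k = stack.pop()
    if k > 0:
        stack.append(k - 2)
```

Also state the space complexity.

Time complexity: O(n).
Space complexity: O(1).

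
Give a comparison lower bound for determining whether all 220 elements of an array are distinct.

In the algebraic decision-tree model, the YES region for element distinctness on 220 elements has 220! connected components (one per ordering). Ben-Or's theorem then gives a lower bound of Omega(log(n!)) = Omega(n log n).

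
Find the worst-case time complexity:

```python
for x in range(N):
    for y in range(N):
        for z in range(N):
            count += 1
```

Time complexity: O(n^3).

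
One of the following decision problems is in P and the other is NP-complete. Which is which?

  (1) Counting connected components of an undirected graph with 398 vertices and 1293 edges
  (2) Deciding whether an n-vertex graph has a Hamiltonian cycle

(1) is P: BFS/DFS visits each vertex and edge once: O(V+E).
(2) is NP-complete: one of Karp's 21 NP-complete problems.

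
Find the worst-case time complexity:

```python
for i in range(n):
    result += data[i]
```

Time complexity: O(n).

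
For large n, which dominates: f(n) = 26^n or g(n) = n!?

g(n) = n! grows faster: n!/26^n -> infinity by Stirling.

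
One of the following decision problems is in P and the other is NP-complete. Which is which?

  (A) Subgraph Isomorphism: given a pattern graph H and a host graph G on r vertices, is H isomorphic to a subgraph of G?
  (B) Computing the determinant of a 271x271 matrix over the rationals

(A) is NP-complete: generalizes Clique and Hamiltonian Path (pattern size is part of the input).
(B) is P: Gaussian elimination runs in O(n^3).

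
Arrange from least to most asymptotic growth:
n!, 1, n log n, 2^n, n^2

Ordered by growth rate: 1 < n log n < n^2 < 2^n < n!.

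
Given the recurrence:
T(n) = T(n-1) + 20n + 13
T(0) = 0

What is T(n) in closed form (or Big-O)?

Dominant term in sum is 20*sum(i, i=1..n) = 20*n*(n+1)/2 = O(n^2).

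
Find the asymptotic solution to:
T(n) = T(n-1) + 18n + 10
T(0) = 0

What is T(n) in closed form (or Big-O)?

Dominant term in sum is 18*sum(i, i=1..n) = 18*n*(n+1)/2 = O(n^2).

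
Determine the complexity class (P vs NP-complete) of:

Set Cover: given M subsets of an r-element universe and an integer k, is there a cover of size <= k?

This problem is NP-complete: one of Karp's 21 NP-complete problems (with k part of the input).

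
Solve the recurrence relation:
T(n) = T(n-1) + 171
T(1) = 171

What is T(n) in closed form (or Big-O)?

Unrolling: T(n) = T(n-1) + 171 = T(n-2) + 2*171 = ... = T(1) + (n-1)*171 = 171 + (n-1)*171 = 171n.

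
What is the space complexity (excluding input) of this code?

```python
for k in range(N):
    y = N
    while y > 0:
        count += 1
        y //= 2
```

Space complexity: O(1).
Only a constant amount of auxiliary storage is used; nothing grows with n.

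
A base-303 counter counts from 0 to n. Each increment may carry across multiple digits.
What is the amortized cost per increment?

Digit at position i changes every 303^i increments. Total digit changes over n increments: n * 303/(303-1) = O(n). Amortized: O(1).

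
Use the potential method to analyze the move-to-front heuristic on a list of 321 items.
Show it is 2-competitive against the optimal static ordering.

Let Phi = number of inversions between the MTF list and the optimal static list (0 <= Phi <= C(321,2)). Accessing an element at MTF position k and optimal position j: the move-to-front destroys all k-1 inversions in front of it that are not in front in optimal (>= k-j of them) and creates at most j-1 new ones. Amortized cost <= k + (j-1) - (k-j) = 2j - 1 <= 2 * optimal cost.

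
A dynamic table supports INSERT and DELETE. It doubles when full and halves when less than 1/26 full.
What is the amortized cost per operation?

Using potential function Phi = |2*num_items - table_size| when load > 1/2, and Phi = table_size/2 - num_items otherwise. The gap of 1/26 vs 1/2 for shrinking prevents thrashing. Both insert and delete have O(1) amortized cost.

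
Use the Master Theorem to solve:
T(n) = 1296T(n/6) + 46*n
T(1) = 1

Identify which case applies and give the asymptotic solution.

a=1296, b=6, f(n)=46*n.
log_6(1296) = 4 > 1.
Since f(n) = O(n^1) is polynomially smaller than n^4, Case 1 applies.
T(n) = Theta(n^4).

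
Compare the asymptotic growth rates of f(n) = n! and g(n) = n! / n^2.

f(n) = n! grows faster: the ratio n!/(n!/n^2) = n^2 -> infinity.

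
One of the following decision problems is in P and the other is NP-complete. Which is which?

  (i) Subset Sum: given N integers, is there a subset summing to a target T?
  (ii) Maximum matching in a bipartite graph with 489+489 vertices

(i) is NP-complete: one of Karp's 21 NP-complete problems.
(ii) is P: Hopcroft-Karp runs in O(E sqrt(V)).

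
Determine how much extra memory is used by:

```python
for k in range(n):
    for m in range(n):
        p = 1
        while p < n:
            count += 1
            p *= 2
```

Space complexity: O(1).
Only a constant amount of auxiliary storage is used; nothing grows with n.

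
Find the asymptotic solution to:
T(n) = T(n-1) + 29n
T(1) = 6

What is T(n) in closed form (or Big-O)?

Unrolling: T(n) = 6 + 29*(2 + 3 + ... + n) = 6 + 29*(n(n+1)/2 - 1) = O(n^2).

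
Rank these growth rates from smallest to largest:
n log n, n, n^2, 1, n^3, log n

Ordered by growth rate: 1 < log n < n < n log n < n^2 < n^3.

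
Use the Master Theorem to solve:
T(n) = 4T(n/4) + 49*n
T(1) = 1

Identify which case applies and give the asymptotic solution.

a=4, b=4, f(n)=49*n.
log_4(4) = 1, so n^(log_b(a)) = n.
f(n) = Theta(n), so Case 2 applies.
T(n) = Theta(n log n).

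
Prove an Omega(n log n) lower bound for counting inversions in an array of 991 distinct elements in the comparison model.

Decision-tree argument: at any leaf, the comparisons made (with transitivity) must totally order all 991 elements -- otherwise some pair (i,j) is unordered, and an adversary can present two inputs agreeing on every comparison made but with that pair flipped, changing the inversion count by 1, so the leaf's output is wrong on one of them. Hence the tree has >= 991! leaves and height >= log_2(991!) = Omega(n log n). Modified merge sort achieves O(n log n).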